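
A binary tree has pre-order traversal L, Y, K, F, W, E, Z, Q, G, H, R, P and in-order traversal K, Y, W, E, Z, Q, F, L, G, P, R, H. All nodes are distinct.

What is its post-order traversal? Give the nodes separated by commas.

K, Q, Z, E, W, F, Y, P, R, H, G, L

The first element of pre-order is the root; it splits in-order into left and right subtrees.
Root L: left subtree has 7 nodes {K, Y, W, E, Z, Q, F}, right has 4 {G, P, R, H}.
  Root Y: left subtree has 1 node {K}, right has 5 {W, E, Z, Q, F}.
    Root F: left subtree has 4 nodes {W, E, Z, Q}, right has 0 { }.
      Root W: left subtree has 0 nodes { }, right has 3 {E, Z, Q}.
        Root E: left subtree has 0 nodes { }, right has 2 {Z, Q}.
          Root Z: left subtree has 0 nodes { }, right has 1 {Q}.
  Root G: left subtree has 0 nodes { }, right has 3 {P, R, H}.
    Root H: left subtree has 2 nodes {P, R}, right has 0 { }.
      Root R: left subtree has 1 node {P}, right has 0 { }.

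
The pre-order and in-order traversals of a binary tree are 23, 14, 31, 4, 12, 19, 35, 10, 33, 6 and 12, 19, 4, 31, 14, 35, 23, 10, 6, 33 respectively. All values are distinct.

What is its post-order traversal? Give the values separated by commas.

The first element of pre-order is the root; it splits in-order into left and right subtrees.
Root 23: left subtree has 6 nodes {12, 19, 4, 31, 14, 35}, right has 3 {10, 6, 33}.
  Root 14: left subtree has 4 nodes {12, 19, 4, 31}, right has 1 {35}.
    Root 31: left subtree has 3 nodes {12, 19, 4}, right has 0 { }.
      Root 4: left subtree has 2 nodes {12, 19}, right has 0 { }.
        Root 12: left subtree has 0 nodes { }, right has 1 {19}.
  Root 10: left subtree has 0 nodes { }, right has 2 {6, 33}.
    Root 33: left subtree has 1 node {6}, right has 0 { }.

19, 12, 4, 31, 35, 14, 6, 33, 10, 23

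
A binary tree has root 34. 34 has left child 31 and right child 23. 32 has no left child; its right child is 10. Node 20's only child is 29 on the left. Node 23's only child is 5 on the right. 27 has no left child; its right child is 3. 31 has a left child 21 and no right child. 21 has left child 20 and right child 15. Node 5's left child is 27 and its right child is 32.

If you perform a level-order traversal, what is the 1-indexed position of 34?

1

Level-order visits nodes level by level from the root, left to right within each level.
Level 0: 34
Level 1: 31, 23
Level 2: 21, 5
Level 3: 20, 15, 27, 32
Level 4: 29, 3, 10
Full level-order sequence: 34, 31, 23, 21, 5, 20, 15, 27, 32, 29, 3, 10.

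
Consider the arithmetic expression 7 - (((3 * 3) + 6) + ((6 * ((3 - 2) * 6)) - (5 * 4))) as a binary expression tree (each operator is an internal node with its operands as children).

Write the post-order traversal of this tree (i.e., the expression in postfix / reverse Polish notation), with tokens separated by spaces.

Post-order on an expression tree gives postfix notation: for each operator, emit left operand, right operand, then the operator.

7 3 3 * 6 + 6 3 2 - 6 * * 5 4 * - + -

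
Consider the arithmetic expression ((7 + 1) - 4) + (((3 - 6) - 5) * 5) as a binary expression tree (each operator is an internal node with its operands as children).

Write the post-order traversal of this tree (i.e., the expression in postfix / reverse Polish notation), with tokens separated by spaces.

7 1 + 4 - 3 6 - 5 - 5 * +

Post-order on an expression tree gives postfix notation: for each operator, emit left operand, right operand, then the operator.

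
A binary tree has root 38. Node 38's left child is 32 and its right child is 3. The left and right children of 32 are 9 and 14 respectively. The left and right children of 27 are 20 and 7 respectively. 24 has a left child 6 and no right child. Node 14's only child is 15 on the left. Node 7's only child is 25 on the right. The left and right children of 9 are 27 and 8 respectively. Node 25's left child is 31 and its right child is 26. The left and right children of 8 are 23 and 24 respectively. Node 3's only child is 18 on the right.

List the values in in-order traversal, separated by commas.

In-order visits the left subtree, then the node, then the right subtree.
At 38: go left to 32.
  At 32: go left to 9.
    At 9: go left to 27.
      At 27: go left to 20.
        20 is a leaf — visit 20.
      Visit 27.
      At 27: go right to 7.
        At 7: no left child.
        Visit 7.
        At 7: go right to 25.
          At 25: go left to 31.
            31 is a leaf — visit 31.
          Visit 25.
          At 25: go right to 26.
            26 is a leaf — visit 26.
    Visit 9.
    At 9: go right to 8.
      At 8: go left to 23.
        23 is a leaf — visit 23.
      Visit 8.
      At 8: go right to 24.
        At 24: go left to 6.
          6 is a leaf — visit 6.
        Visit 24.
        At 24: no right child.
  Visit 32.
  At 32: go right to 14.
    At 14: go left to 15.
      15 is a leaf — visit 15.
    Visit 14.
    At 14: no right child.
Visit 38.
At 38: go right to 3.
  At 3: no left child.
  Visit 3.
  At 3: go right to 18.
    18 is a leaf — visit 18.

20, 27, 7, 31, 25, 26, 9, 23, 8, 6, 24, 32, 15, 14, 38, 3, 18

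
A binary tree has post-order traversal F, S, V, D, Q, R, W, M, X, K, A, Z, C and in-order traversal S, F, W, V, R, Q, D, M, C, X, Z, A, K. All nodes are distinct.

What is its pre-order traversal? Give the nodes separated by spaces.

C M W S F R V Q D Z X A K

The last element of post-order is the root; it splits in-order into left and right subtrees.
Root C: left subtree has 8 nodes {S, F, W, V, R, Q, D, M}, right has 4 {X, Z, A, K}.
  Root M: left subtree has 7 nodes {S, F, W, V, R, Q, D}, right has 0 { }.
    Root W: left subtree has 2 nodes {S, F}, right has 4 {V, R, Q, D}.
      Root S: left subtree has 0 nodes { }, right has 1 {F}.
      Root R: left subtree has 1 node {V}, right has 2 {Q, D}.
        Root Q: left subtree has 0 nodes { }, right has 1 {D}.
  Root Z: left subtree has 1 node {X}, right has 2 {A, K}.
    Root A: left subtree has 0 nodes { }, right has 1 {K}.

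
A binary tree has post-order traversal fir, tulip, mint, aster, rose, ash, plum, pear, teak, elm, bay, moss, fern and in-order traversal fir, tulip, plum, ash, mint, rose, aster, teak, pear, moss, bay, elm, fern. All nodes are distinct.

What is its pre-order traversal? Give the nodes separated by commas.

The last element of post-order is the root; it splits in-order into left and right subtrees.
Root fern: left subtree has 12 nodes {fir, tulip, plum, ash, mint, rose, aster, teak, pear, moss, bay, elm}, right has 0 { }.
  Root moss: left subtree has 9 nodes {fir, tulip, plum, ash, mint, rose, aster, teak, pear}, right has 2 {bay, elm}.
    Root teak: left subtree has 7 nodes {fir, tulip, plum, ash, mint, rose, aster}, right has 1 {pear}.
      Root plum: left subtree has 2 nodes {fir, tulip}, right has 4 {ash, mint, rose, aster}.
        Root tulip: left subtree has 1 node {fir}, right has 0 { }.
        Root ash: left subtree has 0 nodes { }, right has 3 {mint, rose, aster}.
          Root rose: left subtree has 1 node {mint}, right has 1 {aster}.
    Root bay: left subtree has 0 nodes { }, right has 1 {elm}.

fern, moss, teak, plum, tulip, fir, ash, rose, mint, aster, pear, bay, elm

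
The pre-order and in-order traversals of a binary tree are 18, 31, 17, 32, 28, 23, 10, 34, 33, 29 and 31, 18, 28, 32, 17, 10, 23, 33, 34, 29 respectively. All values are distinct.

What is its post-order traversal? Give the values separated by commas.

The first element of pre-order is the root; it splits in-order into left and right subtrees.
Root 18: left subtree has 1 node {31}, right has 8 {28, 32, 17, 10, 23, 33, 34, 29}.
  Root 17: left subtree has 2 nodes {28, 32}, right has 5 {10, 23, 33, 34, 29}.
    Root 32: left subtree has 1 node {28}, right has 0 { }.
    Root 23: left subtree has 1 node {10}, right has 3 {33, 34, 29}.
      Root 34: left subtree has 1 node {33}, right has 1 {29}.

31, 28, 32, 10, 33, 29, 34, 23, 17, 18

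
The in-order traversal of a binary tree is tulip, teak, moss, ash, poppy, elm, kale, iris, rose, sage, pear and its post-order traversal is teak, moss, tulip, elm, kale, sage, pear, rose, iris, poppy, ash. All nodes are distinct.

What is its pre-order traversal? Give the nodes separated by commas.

ash, tulip, moss, teak, poppy, iris, kale, elm, rose, pear, sage

The last element of post-order is the root; it splits in-order into left and right subtrees.
Root ash: left subtree has 3 nodes {tulip, teak, moss}, right has 7 {poppy, elm, kale, iris, rose, sage, pear}.
  Root tulip: left subtree has 0 nodes { }, right has 2 {teak, moss}.
    Root moss: left subtree has 1 node {teak}, right has 0 { }.
  Root poppy: left subtree has 0 nodes { }, right has 6 {elm, kale, iris, rose, sage, pear}.
    Root iris: left subtree has 2 nodes {elm, kale}, right has 3 {rose, sage, pear}.
      Root kale: left subtree has 1 node {elm}, right has 0 { }.
      Root rose: left subtree has 0 nodes { }, right has 2 {sage, pear}.
        Root pear: left subtree has 1 node {sage}, right has 0 { }.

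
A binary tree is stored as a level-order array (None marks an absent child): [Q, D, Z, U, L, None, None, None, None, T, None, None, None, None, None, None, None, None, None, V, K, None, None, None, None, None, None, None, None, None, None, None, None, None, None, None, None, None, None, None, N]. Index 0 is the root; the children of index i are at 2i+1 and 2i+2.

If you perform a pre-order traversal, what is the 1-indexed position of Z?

9

Pre-order visits the node, then its left subtree, then its right subtree.
Visit Q.
At Q: go left to D.
  Visit D.
  At D: go left to U.
    U is a leaf — visit U.
  At D: go right to L.
    Visit L.
    At L: go left to T.
      Visit T.
      At T: go left to V.
        Visit V.
        At V: no left child.
        At V: go right to N.
          N is a leaf — visit N.
      At T: go right to K.
        K is a leaf — visit K.
    At L: no right child.
At Q: go right to Z.
  Z is a leaf — visit Z.
Full pre-order sequence: Q, D, U, L, T, V, N, K, Z.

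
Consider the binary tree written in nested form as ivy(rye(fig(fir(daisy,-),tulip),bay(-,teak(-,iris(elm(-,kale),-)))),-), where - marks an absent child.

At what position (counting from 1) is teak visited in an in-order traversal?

In-order visits the left subtree, then the node, then the right subtree.
At ivy: go left to rye.
  At rye: go left to fig.
    At fig: go left to fir.
      At fir: go left to daisy.
        daisy is a leaf — visit daisy.
      Visit fir.
      At fir: no right child.
    Visit fig.
    At fig: go right to tulip.
      tulip is a leaf — visit tulip.
  Visit rye.
  At rye: go right to bay.
    At bay: no left child.
    Visit bay.
    At bay: go right to teak.
      At teak: no left child.
      Visit teak.
      At teak: go right to iris.
        At iris: go left to elm.
          At elm: no left child.
          Visit elm.
          At elm: go right to kale.
            kale is a leaf — visit kale.
        Visit iris.
        At iris: no right child.
Visit ivy.
At ivy: no right child.
Full in-order sequence: daisy, fir, fig, tulip, rye, bay, teak, elm, kale, iris, ivy.

7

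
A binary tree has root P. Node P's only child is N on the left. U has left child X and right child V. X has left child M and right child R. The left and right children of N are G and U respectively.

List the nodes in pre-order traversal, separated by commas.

Pre-order visits the node, then its left subtree, then its right subtree.
Visit P.
At P: go left to N.
  Visit N.
  At N: go left to G.
    G is a leaf — visit G.
  At N: go right to U.
    Visit U.
    At U: go left to X.
      Visit X.
      At X: go left to M.
        M is a leaf — visit M.
      At X: go right to R.
        R is a leaf — visit R.
    At U: go right to V.
      V is a leaf — visit V.
At P: no right child.

P, N, G, U, X, M, R, V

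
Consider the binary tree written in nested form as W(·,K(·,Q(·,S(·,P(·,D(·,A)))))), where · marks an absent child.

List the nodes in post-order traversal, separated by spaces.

A D P S Q K W

Post-order visits the left subtree, then the right subtree, then the node.
At W: no left child.
At W: go right to K.
  At K: no left child.
  At K: go right to Q.
    At Q: no left child.
    At Q: go right to S.
      At S: no left child.
      At S: go right to P.
        At P: no left child.
        At P: go right to D.
          At D: no left child.
          At D: go right to A.
            A is a leaf — visit A.
          Visit D.
        Visit P.
      Visit S.
    Visit Q.
  Visit K.
Visit W.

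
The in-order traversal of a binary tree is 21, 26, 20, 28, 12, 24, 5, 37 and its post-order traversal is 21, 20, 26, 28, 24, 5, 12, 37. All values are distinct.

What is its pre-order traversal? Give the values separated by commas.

The last element of post-order is the root; it splits in-order into left and right subtrees.
Root 37: left subtree has 7 nodes {21, 26, 20, 28, 12, 24, 5}, right has 0 { }.
  Root 12: left subtree has 4 nodes {21, 26, 20, 28}, right has 2 {24, 5}.
    Root 28: left subtree has 3 nodes {21, 26, 20}, right has 0 { }.
      Root 26: left subtree has 1 node {21}, right has 1 {20}.
    Root 5: left subtree has 1 node {24}, right has 0 { }.

37, 12, 28, 26, 21, 20, 5, 24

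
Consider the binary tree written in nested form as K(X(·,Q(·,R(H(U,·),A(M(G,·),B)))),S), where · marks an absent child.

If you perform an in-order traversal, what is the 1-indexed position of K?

In-order visits the left subtree, then the node, then the right subtree.
At K: go left to X.
  At X: no left child.
  Visit X.
  At X: go right to Q.
    At Q: no left child.
    Visit Q.
    At Q: go right to R.
      At R: go left to H.
        At H: go left to U.
          U is a leaf — visit U.
        Visit H.
        At H: no right child.
      Visit R.
      At R: go right to A.
        At A: go left to M.
          At M: go left to G.
            G is a leaf — visit G.
          Visit M.
          At M: no right child.
        Visit A.
        At A: go right to B.
          B is a leaf — visit B.
Visit K.
At K: go right to S.
  S is a leaf — visit S.
Full in-order sequence: X, Q, U, H, R, G, M, A, B, K, S.

10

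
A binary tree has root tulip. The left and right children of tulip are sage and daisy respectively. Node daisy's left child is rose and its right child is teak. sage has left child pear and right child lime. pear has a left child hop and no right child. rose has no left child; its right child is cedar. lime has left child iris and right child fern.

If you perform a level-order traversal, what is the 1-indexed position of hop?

Level-order visits nodes level by level from the root, left to right within each level.
Level 0: tulip
Level 1: sage, daisy
Level 2: pear, lime, rose, teak
Level 3: hop, iris, fern, cedar
Full level-order sequence: tulip, sage, daisy, pear, lime, rose, teak, hop, iris, fern, cedar.

8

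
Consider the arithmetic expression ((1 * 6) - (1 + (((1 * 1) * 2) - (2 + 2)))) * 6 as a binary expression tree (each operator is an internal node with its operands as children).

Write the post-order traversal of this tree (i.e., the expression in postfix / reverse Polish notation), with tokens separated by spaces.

1 6 * 1 1 1 * 2 * 2 2 + - + - 6 *

Post-order on an expression tree gives postfix notation: for each operator, emit left operand, right operand, then the operator.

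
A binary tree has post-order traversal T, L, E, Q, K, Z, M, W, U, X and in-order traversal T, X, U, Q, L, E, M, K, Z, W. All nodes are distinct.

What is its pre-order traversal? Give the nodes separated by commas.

The last element of post-order is the root; it splits in-order into left and right subtrees.
Root X: left subtree has 1 node {T}, right has 8 {U, Q, L, E, M, K, Z, W}.
  Root U: left subtree has 0 nodes { }, right has 7 {Q, L, E, M, K, Z, W}.
    Root W: left subtree has 6 nodes {Q, L, E, M, K, Z}, right has 0 { }.
      Root M: left subtree has 3 nodes {Q, L, E}, right has 2 {K, Z}.
        Root Q: left subtree has 0 nodes { }, right has 2 {L, E}.
          Root E: left subtree has 1 node {L}, right has 0 { }.
        Root Z: left subtree has 1 node {K}, right has 0 { }.

X, T, U, W, M, Q, E, L, Z, K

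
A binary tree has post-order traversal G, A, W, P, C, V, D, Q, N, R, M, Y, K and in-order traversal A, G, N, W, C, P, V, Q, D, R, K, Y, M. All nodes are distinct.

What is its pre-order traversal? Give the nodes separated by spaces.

The last element of post-order is the root; it splits in-order into left and right subtrees.
Root K: left subtree has 10 nodes {A, G, N, W, C, P, V, Q, D, R}, right has 2 {Y, M}.
  Root R: left subtree has 9 nodes {A, G, N, W, C, P, V, Q, D}, right has 0 { }.
    Root N: left subtree has 2 nodes {A, G}, right has 6 {W, C, P, V, Q, D}.
      Root A: left subtree has 0 nodes { }, right has 1 {G}.
      Root Q: left subtree has 4 nodes {W, C, P, V}, right has 1 {D}.
        Root V: left subtree has 3 nodes {W, C, P}, right has 0 { }.
          Root C: left subtree has 1 node {W}, right has 1 {P}.
  Root Y: left subtree has 0 nodes { }, right has 1 {M}.

K R N A G Q V C W P D Y M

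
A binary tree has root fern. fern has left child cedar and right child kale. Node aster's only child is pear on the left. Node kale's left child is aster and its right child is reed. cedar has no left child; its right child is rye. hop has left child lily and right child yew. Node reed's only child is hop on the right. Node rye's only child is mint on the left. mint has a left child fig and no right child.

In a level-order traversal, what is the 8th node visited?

pear

Level-order visits nodes level by level from the root, left to right within each level.
Level 0: fern
Level 1: cedar, kale
Level 2: rye, aster, reed
Level 3: mint, pear, hop
Level 4: fig, lily, yew
Full level-order sequence: fern, cedar, kale, rye, aster, reed, mint, pear, hop, fig, lily, yew.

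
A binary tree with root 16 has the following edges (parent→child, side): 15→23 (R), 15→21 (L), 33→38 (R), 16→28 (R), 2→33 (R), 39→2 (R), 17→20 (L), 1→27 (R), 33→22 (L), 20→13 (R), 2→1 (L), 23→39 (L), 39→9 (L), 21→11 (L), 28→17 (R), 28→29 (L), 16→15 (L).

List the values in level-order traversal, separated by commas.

16, 15, 28, 21, 23, 29, 17, 11, 39, 20, 9, 2, 13, 1, 33, 27, 22, 38

Level-order visits nodes level by level from the root, left to right within each level.
Level 0: 16
Level 1: 15, 28
Level 2: 21, 23, 29, 17
Level 3: 11, 39, 20
Level 4: 9, 2, 13
Level 5: 1, 33
Level 6: 27, 22, 38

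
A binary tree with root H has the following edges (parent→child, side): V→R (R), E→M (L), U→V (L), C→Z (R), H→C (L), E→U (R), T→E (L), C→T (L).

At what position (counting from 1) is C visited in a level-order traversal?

Level-order visits nodes level by level from the root, left to right within each level.
Level 0: H
Level 1: C
Level 2: T, Z
Level 3: E
Level 4: M, U
Level 5: V
Level 6: R
Full level-order sequence: H, C, T, Z, E, M, U, V, R.

2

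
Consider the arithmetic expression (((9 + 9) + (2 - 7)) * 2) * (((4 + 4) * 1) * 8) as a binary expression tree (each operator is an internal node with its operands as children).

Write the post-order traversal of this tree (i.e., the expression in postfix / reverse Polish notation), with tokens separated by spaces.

9 9 + 2 7 - + 2 * 4 4 + 1 * 8 * *

Post-order on an expression tree gives postfix notation: for each operator, emit left operand, right operand, then the operator.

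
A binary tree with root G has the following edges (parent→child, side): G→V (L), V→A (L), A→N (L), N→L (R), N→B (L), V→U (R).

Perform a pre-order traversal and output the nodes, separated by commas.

G, V, A, N, B, L, U

Pre-order visits the node, then its left subtree, then its right subtree.
Visit G.
At G: go left to V.
  Visit V.
  At V: go left to A.
    Visit A.
    At A: go left to N.
      Visit N.
      At N: go left to B.
        B is a leaf — visit B.
      At N: go right to L.
        L is a leaf — visit L.
    At A: no right child.
  At V: go right to U.
    U is a leaf — visit U.
At G: no right child.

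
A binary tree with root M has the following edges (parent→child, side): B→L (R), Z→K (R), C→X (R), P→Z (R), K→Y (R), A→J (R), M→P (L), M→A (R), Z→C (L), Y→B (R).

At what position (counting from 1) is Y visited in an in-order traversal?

6

In-order visits the left subtree, then the node, then the right subtree.
At M: go left to P.
  At P: no left child.
  Visit P.
  At P: go right to Z.
    At Z: go left to C.
      At C: no left child.
      Visit C.
      At C: go right to X.
        X is a leaf — visit X.
    Visit Z.
    At Z: go right to K.
      At K: no left child.
      Visit K.
      At K: go right to Y.
        At Y: no left child.
        Visit Y.
        At Y: go right to B.
          At B: no left child.
          Visit B.
          At B: go right to L.
            L is a leaf — visit L.
Visit M.
At M: go right to A.
  At A: no left child.
  Visit A.
  At A: go right to J.
    J is a leaf — visit J.
Full in-order sequence: P, C, X, Z, K, Y, B, L, M, A, J.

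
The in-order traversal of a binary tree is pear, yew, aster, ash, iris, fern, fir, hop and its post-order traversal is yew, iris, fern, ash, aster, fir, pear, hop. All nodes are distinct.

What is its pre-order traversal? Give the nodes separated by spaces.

The last element of post-order is the root; it splits in-order into left and right subtrees.
Root hop: left subtree has 7 nodes {pear, yew, aster, ash, iris, fern, fir}, right has 0 { }.
  Root pear: left subtree has 0 nodes { }, right has 6 {yew, aster, ash, iris, fern, fir}.
    Root fir: left subtree has 5 nodes {yew, aster, ash, iris, fern}, right has 0 { }.
      Root aster: left subtree has 1 node {yew}, right has 3 {ash, iris, fern}.
        Root ash: left subtree has 0 nodes { }, right has 2 {iris, fern}.
          Root fern: left subtree has 1 node {iris}, right has 0 { }.

hop pear fir aster yew ash fern iris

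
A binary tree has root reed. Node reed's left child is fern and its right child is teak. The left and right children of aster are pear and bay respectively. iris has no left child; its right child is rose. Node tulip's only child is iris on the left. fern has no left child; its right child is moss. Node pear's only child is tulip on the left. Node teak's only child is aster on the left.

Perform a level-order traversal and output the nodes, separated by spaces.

Level-order visits nodes level by level from the root, left to right within each level.
Level 0: reed
Level 1: fern, teak
Level 2: moss, aster
Level 3: pear, bay
Level 4: tulip
Level 5: iris
Level 6: rose

reed fern teak moss aster pear bay tulip iris rose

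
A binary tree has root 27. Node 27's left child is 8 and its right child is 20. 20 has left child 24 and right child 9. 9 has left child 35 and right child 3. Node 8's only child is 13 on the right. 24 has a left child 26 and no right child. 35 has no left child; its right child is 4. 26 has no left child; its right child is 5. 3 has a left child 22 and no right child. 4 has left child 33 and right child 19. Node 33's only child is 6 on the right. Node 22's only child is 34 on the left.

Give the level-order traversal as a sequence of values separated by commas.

Level-order visits nodes level by level from the root, left to right within each level.
Level 0: 27
Level 1: 8, 20
Level 2: 13, 24, 9
Level 3: 26, 35, 3
Level 4: 5, 4, 22
Level 5: 33, 19, 34
Level 6: 6

27, 8, 20, 13, 24, 9, 26, 35, 3, 5, 4, 22, 33, 19, 34, 6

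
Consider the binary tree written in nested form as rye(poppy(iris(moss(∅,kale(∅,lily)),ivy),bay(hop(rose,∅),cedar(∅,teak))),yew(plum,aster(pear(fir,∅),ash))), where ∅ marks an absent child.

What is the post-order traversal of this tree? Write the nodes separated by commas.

Post-order visits the left subtree, then the right subtree, then the node.
At rye: go left to poppy.
  At poppy: go left to iris.
    At iris: go left to moss.
      At moss: no left child.
      At moss: go right to kale.
        At kale: no left child.
        At kale: go right to lily.
          lily is a leaf — visit lily.
        Visit kale.
      Visit moss.
    At iris: go right to ivy.
      ivy is a leaf — visit ivy.
    Visit iris.
  At poppy: go right to bay.
    At bay: go left to hop.
      At hop: go left to rose.
        rose is a leaf — visit rose.
      At hop: no right child.
      Visit hop.
    At bay: go right to cedar.
      At cedar: no left child.
      At cedar: go right to teak.
        teak is a leaf — visit teak.
      Visit cedar.
    Visit bay.
  Visit poppy.
At rye: go right to yew.
  At yew: go left to plum.
    plum is a leaf — visit plum.
  At yew: go right to aster.
    At aster: go left to pear.
      At pear: go left to fir.
        fir is a leaf — visit fir.
      At pear: no right child.
      Visit pear.
    At aster: go right to ash.
      ash is a leaf — visit ash.
    Visit aster.
  Visit yew.
Visit rye.

lily, kale, moss, ivy, iris, rose, hop, teak, cedar, bay, poppy, plum, fir, pear, ash, aster, yew, rye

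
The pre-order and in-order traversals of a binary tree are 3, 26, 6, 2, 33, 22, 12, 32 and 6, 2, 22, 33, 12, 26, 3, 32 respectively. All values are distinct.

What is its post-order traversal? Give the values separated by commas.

22, 12, 33, 2, 6, 26, 32, 3

The first element of pre-order is the root; it splits in-order into left and right subtrees.
Root 3: left subtree has 6 nodes {6, 2, 22, 33, 12, 26}, right has 1 {32}.
  Root 26: left subtree has 5 nodes {6, 2, 22, 33, 12}, right has 0 { }.
    Root 6: left subtree has 0 nodes { }, right has 4 {2, 22, 33, 12}.
      Root 2: left subtree has 0 nodes { }, right has 3 {22, 33, 12}.
        Root 33: left subtree has 1 node {22}, right has 1 {12}.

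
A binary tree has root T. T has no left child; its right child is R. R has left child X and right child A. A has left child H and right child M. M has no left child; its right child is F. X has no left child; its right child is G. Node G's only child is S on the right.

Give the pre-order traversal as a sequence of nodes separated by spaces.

Pre-order visits the node, then its left subtree, then its right subtree.
Visit T.
At T: no left child.
At T: go right to R.
  Visit R.
  At R: go left to X.
    Visit X.
    At X: no left child.
    At X: go right to G.
      Visit G.
      At G: no left child.
      At G: go right to S.
        S is a leaf — visit S.
  At R: go right to A.
    Visit A.
    At A: go left to H.
      H is a leaf — visit H.
    At A: go right to M.
      Visit M.
      At M: no left child.
      At M: go right to F.
        F is a leaf — visit F.

T R X G S A H M F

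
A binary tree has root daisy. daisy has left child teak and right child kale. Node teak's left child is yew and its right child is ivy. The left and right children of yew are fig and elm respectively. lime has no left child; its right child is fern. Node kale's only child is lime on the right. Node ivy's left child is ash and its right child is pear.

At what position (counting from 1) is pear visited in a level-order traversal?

10

Level-order visits nodes level by level from the root, left to right within each level.
Level 0: daisy
Level 1: teak, kale
Level 2: yew, ivy, lime
Level 3: fig, elm, ash, pear, fern
Full level-order sequence: daisy, teak, kale, yew, ivy, lime, fig, elm, ash, pear, fern.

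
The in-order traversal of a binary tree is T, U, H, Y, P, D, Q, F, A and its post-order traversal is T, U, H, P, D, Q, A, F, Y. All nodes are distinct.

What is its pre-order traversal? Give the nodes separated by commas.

Y, H, U, T, F, Q, D, P, A

The last element of post-order is the root; it splits in-order into left and right subtrees.
Root Y: left subtree has 3 nodes {T, U, H}, right has 5 {P, D, Q, F, A}.
  Root H: left subtree has 2 nodes {T, U}, right has 0 { }.
    Root U: left subtree has 1 node {T}, right has 0 { }.
  Root F: left subtree has 3 nodes {P, D, Q}, right has 1 {A}.
    Root Q: left subtree has 2 nodes {P, D}, right has 0 { }.
      Root D: left subtree has 1 node {P}, right has 0 { }.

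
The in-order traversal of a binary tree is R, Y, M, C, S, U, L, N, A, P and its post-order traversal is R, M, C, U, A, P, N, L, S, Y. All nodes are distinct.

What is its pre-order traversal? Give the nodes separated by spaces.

Y R S C M L U N P A

The last element of post-order is the root; it splits in-order into left and right subtrees.
Root Y: left subtree has 1 node {R}, right has 8 {M, C, S, U, L, N, A, P}.
  Root S: left subtree has 2 nodes {M, C}, right has 5 {U, L, N, A, P}.
    Root C: left subtree has 1 node {M}, right has 0 { }.
    Root L: left subtree has 1 node {U}, right has 3 {N, A, P}.
      Root N: left subtree has 0 nodes { }, right has 2 {A, P}.
        Root P: left subtree has 1 node {A}, right has 0 { }.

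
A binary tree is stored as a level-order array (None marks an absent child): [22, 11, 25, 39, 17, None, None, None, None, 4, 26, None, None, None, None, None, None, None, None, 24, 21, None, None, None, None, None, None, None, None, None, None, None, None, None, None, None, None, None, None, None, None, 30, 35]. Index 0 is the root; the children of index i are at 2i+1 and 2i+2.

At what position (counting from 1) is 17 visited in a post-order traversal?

Post-order visits the left subtree, then the right subtree, then the node.
At 22: go left to 11.
  At 11: go left to 39.
    39 is a leaf — visit 39.
  At 11: go right to 17.
    At 17: go left to 4.
      At 4: go left to 24.
        24 is a leaf — visit 24.
      At 4: go right to 21.
        At 21: go left to 30.
          30 is a leaf — visit 30.
        At 21: go right to 35.
          35 is a leaf — visit 35.
        Visit 21.
      Visit 4.
    At 17: go right to 26.
      26 is a leaf — visit 26.
    Visit 17.
  Visit 11.
At 22: go right to 25.
  25 is a leaf — visit 25.
Visit 22.
Full post-order sequence: 39, 24, 30, 35, 21, 4, 26, 17, 11, 25, 22.

8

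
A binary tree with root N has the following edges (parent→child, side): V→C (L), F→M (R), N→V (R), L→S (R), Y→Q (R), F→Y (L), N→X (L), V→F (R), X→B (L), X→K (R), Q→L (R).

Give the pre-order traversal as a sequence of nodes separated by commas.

Pre-order visits the node, then its left subtree, then its right subtree.
Visit N.
At N: go left to X.
  Visit X.
  At X: go left to B.
    B is a leaf — visit B.
  At X: go right to K.
    K is a leaf — visit K.
At N: go right to V.
  Visit V.
  At V: go left to C.
    C is a leaf — visit C.
  At V: go right to F.
    Visit F.
    At F: go left to Y.
      Visit Y.
      At Y: no left child.
      At Y: go right to Q.
        Visit Q.
        At Q: no left child.
        At Q: go right to L.
          Visit L.
          At L: no left child.
          At L: go right to S.
            S is a leaf — visit S.
    At F: go right to M.
      M is a leaf — visit M.

N, X, B, K, V, C, F, Y, Q, L, S, M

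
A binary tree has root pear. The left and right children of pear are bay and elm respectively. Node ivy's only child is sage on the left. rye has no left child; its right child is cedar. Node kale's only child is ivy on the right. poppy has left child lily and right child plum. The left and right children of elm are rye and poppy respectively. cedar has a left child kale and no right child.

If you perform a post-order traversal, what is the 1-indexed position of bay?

Post-order visits the left subtree, then the right subtree, then the node.
At pear: go left to bay.
  bay is a leaf — visit bay.
At pear: go right to elm.
  At elm: go left to rye.
    At rye: no left child.
    At rye: go right to cedar.
      At cedar: go left to kale.
        At kale: no left child.
        At kale: go right to ivy.
          At ivy: go left to sage.
            sage is a leaf — visit sage.
          At ivy: no right child.
          Visit ivy.
        Visit kale.
      At cedar: no right child.
      Visit cedar.
    Visit rye.
  At elm: go right to poppy.
    At poppy: go left to lily.
      lily is a leaf — visit lily.
    At poppy: go right to plum.
      plum is a leaf — visit plum.
    Visit poppy.
  Visit elm.
Visit pear.
Full post-order sequence: bay, sage, ivy, kale, cedar, rye, lily, plum, poppy, elm, pear.

1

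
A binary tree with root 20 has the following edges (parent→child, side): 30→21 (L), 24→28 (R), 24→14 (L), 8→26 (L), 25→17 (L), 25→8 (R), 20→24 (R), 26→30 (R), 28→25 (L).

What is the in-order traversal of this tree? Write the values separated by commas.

In-order visits the left subtree, then the node, then the right subtree.
At 20: no left child.
Visit 20.
At 20: go right to 24.
  At 24: go left to 14.
    14 is a leaf — visit 14.
  Visit 24.
  At 24: go right to 28.
    At 28: go left to 25.
      At 25: go left to 17.
        17 is a leaf — visit 17.
      Visit 25.
      At 25: go right to 8.
        At 8: go left to 26.
          At 26: no left child.
          Visit 26.
          At 26: go right to 30.
            At 30: go left to 21.
              21 is a leaf — visit 21.
            Visit 30.
            At 30: no right child.
        Visit 8.
        At 8: no right child.
    Visit 28.
    At 28: no right child.

20, 14, 24, 17, 25, 26, 21, 30, 8, 28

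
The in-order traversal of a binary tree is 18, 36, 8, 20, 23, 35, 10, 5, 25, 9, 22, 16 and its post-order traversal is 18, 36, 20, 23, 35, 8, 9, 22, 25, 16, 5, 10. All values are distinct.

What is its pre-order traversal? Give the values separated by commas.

10, 8, 36, 18, 35, 23, 20, 5, 16, 25, 22, 9

The last element of post-order is the root; it splits in-order into left and right subtrees.
Root 10: left subtree has 6 nodes {18, 36, 8, 20, 23, 35}, right has 5 {5, 25, 9, 22, 16}.
  Root 8: left subtree has 2 nodes {18, 36}, right has 3 {20, 23, 35}.
    Root 36: left subtree has 1 node {18}, right has 0 { }.
    Root 35: left subtree has 2 nodes {20, 23}, right has 0 { }.
      Root 23: left subtree has 1 node {20}, right has 0 { }.
  Root 5: left subtree has 0 nodes { }, right has 4 {25, 9, 22, 16}.
    Root 16: left subtree has 3 nodes {25, 9, 22}, right has 0 { }.
      Root 25: left subtree has 0 nodes { }, right has 2 {9, 22}.
        Root 22: left subtree has 1 node {9}, right has 0 { }.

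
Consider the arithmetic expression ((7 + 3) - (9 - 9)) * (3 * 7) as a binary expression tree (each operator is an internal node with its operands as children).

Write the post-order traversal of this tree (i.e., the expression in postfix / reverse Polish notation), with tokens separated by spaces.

7 3 + 9 9 - - 3 7 * *

Post-order on an expression tree gives postfix notation: for each operator, emit left operand, right operand, then the operator.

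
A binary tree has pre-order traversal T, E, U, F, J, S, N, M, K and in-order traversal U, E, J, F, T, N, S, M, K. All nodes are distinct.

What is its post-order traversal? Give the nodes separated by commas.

The first element of pre-order is the root; it splits in-order into left and right subtrees.
Root T: left subtree has 4 nodes {U, E, J, F}, right has 4 {N, S, M, K}.
  Root E: left subtree has 1 node {U}, right has 2 {J, F}.
    Root F: left subtree has 1 node {J}, right has 0 { }.
  Root S: left subtree has 1 node {N}, right has 2 {M, K}.
    Root M: left subtree has 0 nodes { }, right has 1 {K}.

U, J, F, E, N, K, M, S, T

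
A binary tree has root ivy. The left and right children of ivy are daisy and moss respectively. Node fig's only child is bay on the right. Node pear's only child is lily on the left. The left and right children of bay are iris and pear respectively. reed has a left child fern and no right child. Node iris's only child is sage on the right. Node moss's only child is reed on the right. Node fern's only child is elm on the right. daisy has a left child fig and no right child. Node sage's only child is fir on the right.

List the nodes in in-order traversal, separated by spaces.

In-order visits the left subtree, then the node, then the right subtree.
At ivy: go left to daisy.
  At daisy: go left to fig.
    At fig: no left child.
    Visit fig.
    At fig: go right to bay.
      At bay: go left to iris.
        At iris: no left child.
        Visit iris.
        At iris: go right to sage.
          At sage: no left child.
          Visit sage.
          At sage: go right to fir.
            fir is a leaf — visit fir.
      Visit bay.
      At bay: go right to pear.
        At pear: go left to lily.
          lily is a leaf — visit lily.
        Visit pear.
        At pear: no right child.
  Visit daisy.
  At daisy: no right child.
Visit ivy.
At ivy: go right to moss.
  At moss: no left child.
  Visit moss.
  At moss: go right to reed.
    At reed: go left to fern.
      At fern: no left child.
      Visit fern.
      At fern: go right to elm.
        elm is a leaf — visit elm.
    Visit reed.
    At reed: no right child.

fig iris sage fir bay lily pear daisy ivy moss fern elm reed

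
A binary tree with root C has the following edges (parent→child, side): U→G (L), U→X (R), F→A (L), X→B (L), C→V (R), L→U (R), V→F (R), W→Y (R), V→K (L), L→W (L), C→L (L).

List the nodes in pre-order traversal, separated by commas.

C, L, W, Y, U, G, X, B, V, K, F, A

Pre-order visits the node, then its left subtree, then its right subtree.
Visit C.
At C: go left to L.
  Visit L.
  At L: go left to W.
    Visit W.
    At W: no left child.
    At W: go right to Y.
      Y is a leaf — visit Y.
  At L: go right to U.
    Visit U.
    At U: go left to G.
      G is a leaf — visit G.
    At U: go right to X.
      Visit X.
      At X: go left to B.
        B is a leaf — visit B.
      At X: no right child.
At C: go right to V.
  Visit V.
  At V: go left to K.
    K is a leaf — visit K.
  At V: go right to F.
    Visit F.
    At F: go left to A.
      A is a leaf — visit A.
    At F: no right child.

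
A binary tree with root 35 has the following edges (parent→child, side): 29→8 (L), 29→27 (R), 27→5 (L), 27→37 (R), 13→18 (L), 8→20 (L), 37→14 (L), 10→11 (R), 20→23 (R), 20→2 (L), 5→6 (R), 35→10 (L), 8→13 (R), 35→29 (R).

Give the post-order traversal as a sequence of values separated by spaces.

Post-order visits the left subtree, then the right subtree, then the node.
At 35: go left to 10.
  At 10: no left child.
  At 10: go right to 11.
    11 is a leaf — visit 11.
  Visit 10.
At 35: go right to 29.
  At 29: go left to 8.
    At 8: go left to 20.
      At 20: go left to 2.
        2 is a leaf — visit 2.
      At 20: go right to 23.
        23 is a leaf — visit 23.
      Visit 20.
    At 8: go right to 13.
      At 13: go left to 18.
        18 is a leaf — visit 18.
      At 13: no right child.
      Visit 13.
    Visit 8.
  At 29: go right to 27.
    At 27: go left to 5.
      At 5: no left child.
      At 5: go right to 6.
        6 is a leaf — visit 6.
      Visit 5.
    At 27: go right to 37.
      At 37: go left to 14.
        14 is a leaf — visit 14.
      At 37: no right child.
      Visit 37.
    Visit 27.
  Visit 29.
Visit 35.

11 10 2 23 20 18 13 8 6 5 14 37 27 29 35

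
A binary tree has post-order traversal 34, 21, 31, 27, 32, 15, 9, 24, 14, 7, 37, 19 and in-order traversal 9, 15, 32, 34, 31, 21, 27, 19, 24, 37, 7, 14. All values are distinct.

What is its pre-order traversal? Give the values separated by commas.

The last element of post-order is the root; it splits in-order into left and right subtrees.
Root 19: left subtree has 7 nodes {9, 15, 32, 34, 31, 21, 27}, right has 4 {24, 37, 7, 14}.
  Root 9: left subtree has 0 nodes { }, right has 6 {15, 32, 34, 31, 21, 27}.
    Root 15: left subtree has 0 nodes { }, right has 5 {32, 34, 31, 21, 27}.
      Root 32: left subtree has 0 nodes { }, right has 4 {34, 31, 21, 27}.
        Root 27: left subtree has 3 nodes {34, 31, 21}, right has 0 { }.
          Root 31: left subtree has 1 node {34}, right has 1 {21}.
  Root 37: left subtree has 1 node {24}, right has 2 {7, 14}.
    Root 7: left subtree has 0 nodes { }, right has 1 {14}.

19, 9, 15, 32, 27, 31, 34, 21, 37, 24, 7, 14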